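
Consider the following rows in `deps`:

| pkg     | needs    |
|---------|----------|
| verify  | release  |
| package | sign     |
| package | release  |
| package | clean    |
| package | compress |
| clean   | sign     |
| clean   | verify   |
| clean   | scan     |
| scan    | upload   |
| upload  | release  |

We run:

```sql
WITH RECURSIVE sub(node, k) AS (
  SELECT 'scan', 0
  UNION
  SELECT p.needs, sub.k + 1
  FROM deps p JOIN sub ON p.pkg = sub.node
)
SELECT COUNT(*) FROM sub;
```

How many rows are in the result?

Base: (scan, k=0).
Iteration 1: edges from {scan} -> (upload, k=1).
Iteration 2: edges from {upload} -> (release, k=2).
Iteration 3: no outgoing edges from {release}; recursion stops.
Total rows emitted: 3.

3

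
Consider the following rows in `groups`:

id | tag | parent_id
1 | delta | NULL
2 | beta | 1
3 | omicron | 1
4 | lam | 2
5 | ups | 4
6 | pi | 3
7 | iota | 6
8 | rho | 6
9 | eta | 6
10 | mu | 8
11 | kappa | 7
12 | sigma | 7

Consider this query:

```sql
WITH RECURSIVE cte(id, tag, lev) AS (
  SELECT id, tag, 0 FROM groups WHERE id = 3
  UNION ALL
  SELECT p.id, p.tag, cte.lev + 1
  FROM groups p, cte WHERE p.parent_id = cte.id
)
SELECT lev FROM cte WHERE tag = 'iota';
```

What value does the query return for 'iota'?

Base: id=3 (omicron) at lev 0.
Iteration 1: rows with parent_id in {3} -> pi (id 6, lev 1).
Iteration 2: rows with parent_id in {6} -> iota (id 7, lev 2), rho (id 8, lev 2), eta (id 9, lev 2).
Iteration 3: rows with parent_id in {7,8,9} -> mu (id 10, lev 3), kappa (id 11, lev 3), sigma (id 12, lev 3).
Iteration 4: no rows with parent_id in {10,11,12}; recursion stops.

2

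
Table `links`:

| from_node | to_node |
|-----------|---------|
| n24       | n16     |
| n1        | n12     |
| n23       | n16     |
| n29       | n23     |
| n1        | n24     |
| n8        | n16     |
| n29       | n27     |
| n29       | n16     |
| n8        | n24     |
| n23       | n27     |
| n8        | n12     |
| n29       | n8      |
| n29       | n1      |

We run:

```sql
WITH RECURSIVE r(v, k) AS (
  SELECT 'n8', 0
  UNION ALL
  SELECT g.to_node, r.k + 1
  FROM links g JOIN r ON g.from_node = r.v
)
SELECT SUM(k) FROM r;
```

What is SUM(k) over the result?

5

Base: (n8, k=0).
Iteration 1: edges from {n8} -> (n12, k=1), (n16, k=1), (n24, k=1).
Iteration 2: edges from {n12,n16,n24} -> (n16, k=2).
Iteration 3: no outgoing edges from {n16}; recursion stops.
SUM(k) = 0 + 1 + 1 + 1 + 2 = 5.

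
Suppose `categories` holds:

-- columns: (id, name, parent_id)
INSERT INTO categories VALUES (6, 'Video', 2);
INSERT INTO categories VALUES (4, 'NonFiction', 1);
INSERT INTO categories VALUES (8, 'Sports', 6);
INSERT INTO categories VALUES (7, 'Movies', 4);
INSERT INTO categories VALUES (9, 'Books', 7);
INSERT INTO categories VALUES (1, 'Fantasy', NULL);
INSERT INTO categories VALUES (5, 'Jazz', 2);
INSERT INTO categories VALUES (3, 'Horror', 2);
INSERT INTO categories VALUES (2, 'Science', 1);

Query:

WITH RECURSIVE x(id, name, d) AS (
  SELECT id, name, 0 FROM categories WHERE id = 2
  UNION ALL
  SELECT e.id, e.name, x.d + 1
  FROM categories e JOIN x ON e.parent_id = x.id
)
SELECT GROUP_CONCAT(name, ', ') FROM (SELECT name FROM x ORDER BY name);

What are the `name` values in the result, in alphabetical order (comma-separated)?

Base: id=2 (Science) at d 0.
Iteration 1: rows with parent_id in {2} -> Horror (id 3, d 1), Jazz (id 5, d 1), Video (id 6, d 1).
Iteration 2: rows with parent_id in {3,5,6} -> Sports (id 8, d 2).
Iteration 3: no rows with parent_id in {8}; recursion stops.

Horror, Jazz, Science, Sports, Video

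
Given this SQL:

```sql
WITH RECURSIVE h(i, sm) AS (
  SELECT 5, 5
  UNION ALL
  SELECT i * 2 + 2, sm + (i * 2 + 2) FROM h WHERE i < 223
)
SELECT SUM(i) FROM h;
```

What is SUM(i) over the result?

Base: i=5, sm=5.
Iteration 1: 5 < 223 holds -> i = 5 * 2 + 2 = 12, sm = 5 + 12 = 17.
Iteration 2: 12 < 223 holds -> i = 12 * 2 + 2 = 26, sm = 17 + 26 = 43.
Iteration 3: 26 < 223 holds -> i = 26 * 2 + 2 = 54, sm = 43 + 54 = 97.
Iteration 4: 54 < 223 holds -> i = 54 * 2 + 2 = 110, sm = 97 + 110 = 207.
Iteration 5: 110 < 223 holds -> i = 110 * 2 + 2 = 222, sm = 207 + 222 = 429.
Iteration 6: 222 < 223 holds -> i = 222 * 2 + 2 = 446, sm = 429 + 446 = 875.
Iteration 7: 446 < 223 fails; recursion stops.
SUM(i) = 5 + 12 + 26 + 54 + 110 + 222 + 446 = 875.

875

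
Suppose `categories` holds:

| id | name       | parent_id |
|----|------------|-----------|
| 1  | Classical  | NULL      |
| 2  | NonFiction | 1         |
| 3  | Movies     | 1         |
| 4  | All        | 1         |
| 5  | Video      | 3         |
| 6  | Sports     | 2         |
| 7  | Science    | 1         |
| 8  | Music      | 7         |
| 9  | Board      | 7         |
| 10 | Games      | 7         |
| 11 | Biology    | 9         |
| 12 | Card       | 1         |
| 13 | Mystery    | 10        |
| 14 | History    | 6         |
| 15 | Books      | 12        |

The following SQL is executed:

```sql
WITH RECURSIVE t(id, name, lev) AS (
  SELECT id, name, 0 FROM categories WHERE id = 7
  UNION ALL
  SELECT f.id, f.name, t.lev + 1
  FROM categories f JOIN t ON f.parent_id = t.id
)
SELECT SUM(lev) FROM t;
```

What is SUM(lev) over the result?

Base: id=7 (Science) at lev 0.
Iteration 1: rows with parent_id in {7} -> Music (id 8, lev 1), Board (id 9, lev 1), Games (id 10, lev 1).
Iteration 2: rows with parent_id in {8,9,10} -> Biology (id 11, lev 2), Mystery (id 13, lev 2).
Iteration 3: no rows with parent_id in {11,13}; recursion stops.
SUM(lev) = 0 + 1 + 1 + 1 + 2 + 2 = 7.

7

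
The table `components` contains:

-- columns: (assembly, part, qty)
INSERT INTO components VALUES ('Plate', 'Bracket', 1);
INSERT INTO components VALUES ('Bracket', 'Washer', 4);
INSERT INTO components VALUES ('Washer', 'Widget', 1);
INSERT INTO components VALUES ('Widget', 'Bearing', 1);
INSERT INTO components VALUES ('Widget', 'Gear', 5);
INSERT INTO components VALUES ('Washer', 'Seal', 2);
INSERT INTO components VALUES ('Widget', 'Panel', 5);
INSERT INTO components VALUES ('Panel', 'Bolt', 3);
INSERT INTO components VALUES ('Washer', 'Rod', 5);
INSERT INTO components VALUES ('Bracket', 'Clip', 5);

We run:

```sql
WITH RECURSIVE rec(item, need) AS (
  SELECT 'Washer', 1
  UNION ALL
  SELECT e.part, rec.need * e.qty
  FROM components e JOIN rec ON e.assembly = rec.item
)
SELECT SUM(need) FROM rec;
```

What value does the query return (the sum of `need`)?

Base: (Washer, need=1).
Iteration 1: components of {Washer} -> Rod = 1*5 = 5, Seal = 1*2 = 2, Widget = 1*1 = 1.
Iteration 2: components of {Rod,Seal,Widget} -> Bearing = 1*1 = 1, Gear = 1*5 = 5, Panel = 1*5 = 5.
Iteration 3: components of {Bearing,Gear,Panel} -> Bolt = 5*3 = 15.
Iteration 4: no further components; recursion stops.
SUM(need) = 1 + 1 + 2 + 5 + 1 + 5 + 5 + 15 = 35.

35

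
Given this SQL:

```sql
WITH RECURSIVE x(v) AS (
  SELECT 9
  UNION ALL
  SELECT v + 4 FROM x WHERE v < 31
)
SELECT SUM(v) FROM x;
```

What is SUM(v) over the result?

147

Base: v=9.
Iteration 1: 9 < 31 holds -> v = 9 + 4 = 13.
Iteration 2: 13 < 31 holds -> v = 13 + 4 = 17.
Iteration 3: 17 < 31 holds -> v = 17 + 4 = 21.
Iteration 4: 21 < 31 holds -> v = 21 + 4 = 25.
Iteration 5: 25 < 31 holds -> v = 25 + 4 = 29.
Iteration 6: 29 < 31 holds -> v = 29 + 4 = 33.
Iteration 7: 33 < 31 fails; recursion stops.
SUM(v) = 9 + 13 + 17 + 21 + 25 + 29 + 33 = 147.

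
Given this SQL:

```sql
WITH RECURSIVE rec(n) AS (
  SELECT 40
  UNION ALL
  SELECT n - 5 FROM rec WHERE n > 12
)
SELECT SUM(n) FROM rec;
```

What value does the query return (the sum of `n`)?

175

Base: n=40.
Iteration 1: 40 > 12 holds -> n = 40 - 5 = 35.
Iteration 2: 35 > 12 holds -> n = 35 - 5 = 30.
Iteration 3: 30 > 12 holds -> n = 30 - 5 = 25.
Iteration 4: 25 > 12 holds -> n = 25 - 5 = 20.
Iteration 5: 20 > 12 holds -> n = 20 - 5 = 15.
Iteration 6: 15 > 12 holds -> n = 15 - 5 = 10.
Iteration 7: 10 > 12 fails; recursion stops.
SUM(n) = 40 + 35 + 30 + 25 + 20 + 15 + 10 = 175.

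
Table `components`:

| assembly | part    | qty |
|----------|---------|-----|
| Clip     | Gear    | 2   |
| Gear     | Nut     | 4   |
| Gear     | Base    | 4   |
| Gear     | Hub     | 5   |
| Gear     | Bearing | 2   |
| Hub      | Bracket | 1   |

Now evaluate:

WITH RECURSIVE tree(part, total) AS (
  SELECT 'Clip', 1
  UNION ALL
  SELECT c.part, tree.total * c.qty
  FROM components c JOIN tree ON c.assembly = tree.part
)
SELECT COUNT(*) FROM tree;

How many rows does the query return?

Base: (Clip, total=1).
Iteration 1: components of {Clip} -> Gear = 1*2 = 2.
Iteration 2: components of {Gear} -> Base = 2*4 = 8, Bearing = 2*2 = 4, Hub = 2*5 = 10, Nut = 2*4 = 8.
Iteration 3: components of {Base,Bearing,Hub,Nut} -> Bracket = 10*1 = 10.
Iteration 4: no further components; recursion stops.
Total rows emitted: 7.

7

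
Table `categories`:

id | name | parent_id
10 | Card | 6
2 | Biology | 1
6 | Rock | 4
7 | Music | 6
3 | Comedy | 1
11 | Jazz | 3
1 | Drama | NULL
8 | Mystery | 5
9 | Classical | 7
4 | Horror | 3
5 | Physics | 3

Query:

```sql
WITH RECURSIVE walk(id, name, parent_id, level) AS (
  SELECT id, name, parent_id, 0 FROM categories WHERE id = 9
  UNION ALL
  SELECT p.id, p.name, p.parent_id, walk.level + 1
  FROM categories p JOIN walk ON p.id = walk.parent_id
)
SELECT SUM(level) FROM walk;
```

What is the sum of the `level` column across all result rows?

15

Base: id=9 (Classical), parent_id=7, level 0.
Iteration 1: join on id=7 -> Music (id 7, parent_id=6, level 1).
Iteration 2: join on id=6 -> Rock (id 6, parent_id=4, level 2).
Iteration 3: join on id=4 -> Horror (id 4, parent_id=3, level 3).
Iteration 4: join on id=3 -> Comedy (id 3, parent_id=1, level 4).
Iteration 5: join on id=1 -> Drama (id 1, parent_id=NULL, level 5).
Iteration 6: parent_id is NULL; no match; recursion stops.
SUM(level) = 0 + 1 + 2 + 3 + 4 + 5 = 15.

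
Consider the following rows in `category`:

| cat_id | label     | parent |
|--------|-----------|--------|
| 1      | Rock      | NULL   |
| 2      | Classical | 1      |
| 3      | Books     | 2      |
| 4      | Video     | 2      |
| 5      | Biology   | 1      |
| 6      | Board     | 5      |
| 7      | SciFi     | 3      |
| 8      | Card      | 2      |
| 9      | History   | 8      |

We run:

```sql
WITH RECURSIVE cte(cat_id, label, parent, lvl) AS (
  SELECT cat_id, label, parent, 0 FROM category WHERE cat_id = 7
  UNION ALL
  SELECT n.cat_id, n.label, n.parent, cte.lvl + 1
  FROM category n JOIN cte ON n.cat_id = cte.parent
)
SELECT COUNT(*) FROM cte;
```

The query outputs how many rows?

Base: cat_id=7 (SciFi), parent=3, lvl 0.
Iteration 1: join on cat_id=3 -> Books (id 3, parent=2, lvl 1).
Iteration 2: join on cat_id=2 -> Classical (id 2, parent=1, lvl 2).
Iteration 3: join on cat_id=1 -> Rock (id 1, parent=NULL, lvl 3).
Iteration 4: parent is NULL; no match; recursion stops.
Total rows emitted: 4.

4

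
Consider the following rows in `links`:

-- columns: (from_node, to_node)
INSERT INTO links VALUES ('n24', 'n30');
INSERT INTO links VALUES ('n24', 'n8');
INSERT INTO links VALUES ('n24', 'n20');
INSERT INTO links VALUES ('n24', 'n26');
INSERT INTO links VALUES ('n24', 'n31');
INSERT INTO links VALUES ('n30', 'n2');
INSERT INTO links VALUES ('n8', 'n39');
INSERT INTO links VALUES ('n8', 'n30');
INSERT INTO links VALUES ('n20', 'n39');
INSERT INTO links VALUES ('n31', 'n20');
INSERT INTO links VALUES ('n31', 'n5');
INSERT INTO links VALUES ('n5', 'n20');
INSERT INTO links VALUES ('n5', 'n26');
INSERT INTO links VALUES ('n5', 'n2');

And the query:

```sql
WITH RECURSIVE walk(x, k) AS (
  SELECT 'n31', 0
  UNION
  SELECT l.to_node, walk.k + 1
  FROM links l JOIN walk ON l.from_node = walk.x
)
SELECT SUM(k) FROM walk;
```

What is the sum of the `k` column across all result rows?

Base: (n31, k=0).
Iteration 1: edges from {n31} -> (n20, k=1), (n5, k=1).
Iteration 2: edges from {n20,n5} -> (n2, k=2), (n20, k=2), (n26, k=2), (n39, k=2).
Iteration 3: edges from {n2,n20,n26,n39} -> (n39, k=3).
Iteration 4: no outgoing edges from {n39}; recursion stops.
SUM(k) = 0 + 1 + 1 + 2 + 2 + 2 + 2 + 3 = 13.

13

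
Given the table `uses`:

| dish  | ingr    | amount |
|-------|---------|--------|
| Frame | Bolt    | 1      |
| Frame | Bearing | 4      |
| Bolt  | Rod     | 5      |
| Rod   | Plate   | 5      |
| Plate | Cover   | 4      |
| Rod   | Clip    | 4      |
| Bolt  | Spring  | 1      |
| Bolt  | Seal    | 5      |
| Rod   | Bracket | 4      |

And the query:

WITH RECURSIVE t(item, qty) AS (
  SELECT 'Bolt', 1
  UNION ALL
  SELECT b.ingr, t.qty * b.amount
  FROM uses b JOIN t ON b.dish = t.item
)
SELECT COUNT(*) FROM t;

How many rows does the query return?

Base: (Bolt, qty=1).
Iteration 1: components of {Bolt} -> Rod = 1*5 = 5, Seal = 1*5 = 5, Spring = 1*1 = 1.
Iteration 2: components of {Rod,Seal,Spring} -> Bracket = 5*4 = 20, Clip = 5*4 = 20, Plate = 5*5 = 25.
Iteration 3: components of {Bracket,Clip,Plate} -> Cover = 25*4 = 100.
Iteration 4: no further components; recursion stops.
Total rows emitted: 8.

8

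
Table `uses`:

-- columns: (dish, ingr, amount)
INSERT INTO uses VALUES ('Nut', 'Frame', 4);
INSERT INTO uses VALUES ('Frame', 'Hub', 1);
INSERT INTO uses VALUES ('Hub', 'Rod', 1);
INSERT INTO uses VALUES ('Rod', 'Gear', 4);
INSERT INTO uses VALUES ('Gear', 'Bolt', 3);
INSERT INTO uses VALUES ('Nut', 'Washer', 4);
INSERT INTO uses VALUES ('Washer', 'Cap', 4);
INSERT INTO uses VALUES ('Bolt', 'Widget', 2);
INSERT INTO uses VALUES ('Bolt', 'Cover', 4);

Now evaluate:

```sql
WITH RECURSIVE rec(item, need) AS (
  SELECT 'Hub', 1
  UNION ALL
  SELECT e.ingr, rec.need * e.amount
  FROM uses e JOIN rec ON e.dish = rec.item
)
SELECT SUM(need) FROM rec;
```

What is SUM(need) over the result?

Base: (Hub, need=1).
Iteration 1: components of {Hub} -> Rod = 1*1 = 1.
Iteration 2: components of {Rod} -> Gear = 1*4 = 4.
Iteration 3: components of {Gear} -> Bolt = 4*3 = 12.
Iteration 4: components of {Bolt} -> Cover = 12*4 = 48, Widget = 12*2 = 24.
Iteration 5: no further components; recursion stops.
SUM(need) = 1 + 1 + 4 + 12 + 24 + 48 = 90.

90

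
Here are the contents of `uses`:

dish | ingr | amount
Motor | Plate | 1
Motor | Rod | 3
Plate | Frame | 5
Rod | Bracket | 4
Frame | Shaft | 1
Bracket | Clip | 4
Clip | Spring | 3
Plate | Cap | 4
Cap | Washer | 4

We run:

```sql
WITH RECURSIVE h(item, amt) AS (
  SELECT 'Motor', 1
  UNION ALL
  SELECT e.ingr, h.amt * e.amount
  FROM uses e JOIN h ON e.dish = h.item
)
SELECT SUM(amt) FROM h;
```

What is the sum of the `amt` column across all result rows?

Base: (Motor, amt=1).
Iteration 1: components of {Motor} -> Plate = 1*1 = 1, Rod = 1*3 = 3.
Iteration 2: components of {Plate,Rod} -> Bracket = 3*4 = 12, Cap = 1*4 = 4, Frame = 1*5 = 5.
Iteration 3: components of {Bracket,Cap,Frame} -> Clip = 12*4 = 48, Shaft = 5*1 = 5, Washer = 4*4 = 16.
Iteration 4: components of {Clip,Shaft,Washer} -> Spring = 48*3 = 144.
Iteration 5: no further components; recursion stops.
SUM(amt) = 1 + 1 + 3 + 5 + 4 + 12 + 5 + 16 + 48 + 144 = 239.

239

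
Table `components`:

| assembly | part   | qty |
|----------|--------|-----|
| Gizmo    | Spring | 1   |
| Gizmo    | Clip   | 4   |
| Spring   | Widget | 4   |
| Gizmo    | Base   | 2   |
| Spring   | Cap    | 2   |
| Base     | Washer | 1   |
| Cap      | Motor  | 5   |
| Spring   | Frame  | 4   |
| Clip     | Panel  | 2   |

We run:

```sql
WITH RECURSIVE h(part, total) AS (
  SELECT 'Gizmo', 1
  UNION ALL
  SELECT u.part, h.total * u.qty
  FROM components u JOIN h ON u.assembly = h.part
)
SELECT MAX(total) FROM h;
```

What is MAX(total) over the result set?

Base: (Gizmo, total=1).
Iteration 1: components of {Gizmo} -> Base = 1*2 = 2, Clip = 1*4 = 4, Spring = 1*1 = 1.
Iteration 2: components of {Base,Clip,Spring} -> Cap = 1*2 = 2, Frame = 1*4 = 4, Panel = 4*2 = 8, Washer = 2*1 = 2, Widget = 1*4 = 4.
Iteration 3: components of {Cap,Frame,Panel,Washer,Widget} -> Motor = 2*5 = 10.
Iteration 4: no further components; recursion stops.
total values: 1, 1, 4, 2, 4, 2, 4, 8, 2, 10; the maximum is 10.

10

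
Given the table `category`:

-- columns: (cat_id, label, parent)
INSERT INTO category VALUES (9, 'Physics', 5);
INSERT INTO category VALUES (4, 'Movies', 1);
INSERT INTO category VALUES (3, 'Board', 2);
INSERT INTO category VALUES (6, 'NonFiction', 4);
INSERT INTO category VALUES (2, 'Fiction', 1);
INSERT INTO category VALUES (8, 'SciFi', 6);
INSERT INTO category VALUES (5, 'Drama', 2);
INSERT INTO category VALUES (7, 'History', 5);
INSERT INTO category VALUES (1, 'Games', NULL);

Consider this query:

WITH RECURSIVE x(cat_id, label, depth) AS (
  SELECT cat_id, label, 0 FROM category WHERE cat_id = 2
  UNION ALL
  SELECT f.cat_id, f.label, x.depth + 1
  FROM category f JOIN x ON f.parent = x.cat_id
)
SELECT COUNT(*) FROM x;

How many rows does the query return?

5

Base: cat_id=2 (Fiction) at depth 0.
Iteration 1: rows with parent in {2} -> Board (id 3, depth 1), Drama (id 5, depth 1).
Iteration 2: rows with parent in {3,5} -> History (id 7, depth 2), Physics (id 9, depth 2).
Iteration 3: no rows with parent in {7,9}; recursion stops.
Total rows emitted: 5.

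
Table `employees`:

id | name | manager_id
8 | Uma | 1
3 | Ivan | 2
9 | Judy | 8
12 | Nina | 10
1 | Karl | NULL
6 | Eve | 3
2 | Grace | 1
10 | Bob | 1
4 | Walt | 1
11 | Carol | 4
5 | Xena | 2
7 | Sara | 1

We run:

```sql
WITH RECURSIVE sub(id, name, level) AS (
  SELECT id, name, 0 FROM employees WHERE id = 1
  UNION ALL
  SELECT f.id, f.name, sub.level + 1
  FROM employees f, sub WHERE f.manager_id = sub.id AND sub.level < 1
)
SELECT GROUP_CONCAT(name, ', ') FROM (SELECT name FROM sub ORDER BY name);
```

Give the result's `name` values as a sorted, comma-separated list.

Bob, Grace, Karl, Sara, Uma, Walt

Base: id=1 (Karl) at level 0.
Iteration 1: rows with manager_id in {1} -> Grace (id 2, level 1), Walt (id 4, level 1), Sara (id 7, level 1), Uma (id 8, level 1), Bob (id 10, level 1).
Iteration 2: level < 1 fails for all current rows; recursion stops.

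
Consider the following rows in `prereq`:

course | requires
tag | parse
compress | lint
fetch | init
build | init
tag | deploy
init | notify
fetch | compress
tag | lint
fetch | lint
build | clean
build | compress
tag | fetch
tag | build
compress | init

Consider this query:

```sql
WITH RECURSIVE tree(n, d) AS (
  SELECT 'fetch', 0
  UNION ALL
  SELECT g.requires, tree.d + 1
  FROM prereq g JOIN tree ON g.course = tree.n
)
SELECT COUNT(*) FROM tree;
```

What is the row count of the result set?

8

Base: (fetch, d=0).
Iteration 1: edges from {fetch} -> (compress, d=1), (init, d=1), (lint, d=1).
Iteration 2: edges from {compress,init,lint} -> (init, d=2), (lint, d=2), (notify, d=2).
Iteration 3: edges from {init,lint,notify} -> (notify, d=3).
Iteration 4: no outgoing edges from {notify}; recursion stops.
Total rows emitted: 8.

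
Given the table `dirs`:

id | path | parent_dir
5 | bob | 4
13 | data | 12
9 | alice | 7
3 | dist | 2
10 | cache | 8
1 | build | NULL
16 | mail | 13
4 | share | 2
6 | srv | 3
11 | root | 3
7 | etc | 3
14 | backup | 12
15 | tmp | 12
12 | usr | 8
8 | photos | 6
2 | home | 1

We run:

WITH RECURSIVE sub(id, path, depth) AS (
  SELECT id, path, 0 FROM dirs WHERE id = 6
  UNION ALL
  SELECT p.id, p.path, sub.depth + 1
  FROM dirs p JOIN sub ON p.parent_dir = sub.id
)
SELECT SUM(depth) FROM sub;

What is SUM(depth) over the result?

18

Base: id=6 (srv) at depth 0.
Iteration 1: rows with parent_dir in {6} -> photos (id 8, depth 1).
Iteration 2: rows with parent_dir in {8} -> cache (id 10, depth 2), usr (id 12, depth 2).
Iteration 3: rows with parent_dir in {10,12} -> data (id 13, depth 3), backup (id 14, depth 3), tmp (id 15, depth 3).
Iteration 4: rows with parent_dir in {13,14,15} -> mail (id 16, depth 4).
Iteration 5: no rows with parent_dir in {16}; recursion stops.
SUM(depth) = 0 + 1 + 2 + 2 + 3 + 3 + 3 + 4 = 18.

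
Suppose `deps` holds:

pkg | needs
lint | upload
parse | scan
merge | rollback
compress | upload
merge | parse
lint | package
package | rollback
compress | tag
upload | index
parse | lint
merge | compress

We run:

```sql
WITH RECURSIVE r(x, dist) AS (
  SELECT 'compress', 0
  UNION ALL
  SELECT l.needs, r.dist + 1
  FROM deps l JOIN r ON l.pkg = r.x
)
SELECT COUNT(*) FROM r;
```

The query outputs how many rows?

Base: (compress, dist=0).
Iteration 1: edges from {compress} -> (tag, dist=1), (upload, dist=1).
Iteration 2: edges from {tag,upload} -> (index, dist=2).
Iteration 3: no outgoing edges from {index}; recursion stops.
Total rows emitted: 4.

4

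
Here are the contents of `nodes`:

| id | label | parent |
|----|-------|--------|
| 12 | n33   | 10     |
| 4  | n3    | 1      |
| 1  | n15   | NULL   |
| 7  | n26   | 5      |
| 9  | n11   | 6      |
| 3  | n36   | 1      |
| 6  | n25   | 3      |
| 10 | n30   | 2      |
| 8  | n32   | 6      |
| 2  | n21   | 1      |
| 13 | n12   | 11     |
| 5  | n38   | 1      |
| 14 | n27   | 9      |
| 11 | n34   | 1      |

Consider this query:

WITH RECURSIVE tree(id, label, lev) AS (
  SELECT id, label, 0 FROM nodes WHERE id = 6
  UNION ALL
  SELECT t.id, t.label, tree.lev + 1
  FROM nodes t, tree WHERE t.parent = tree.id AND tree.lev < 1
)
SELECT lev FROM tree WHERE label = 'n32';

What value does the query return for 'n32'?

1

Base: id=6 (n25) at lev 0.
Iteration 1: rows with parent in {6} -> n32 (id 8, lev 1), n11 (id 9, lev 1).
Iteration 2: lev < 1 fails for all current rows; recursion stops.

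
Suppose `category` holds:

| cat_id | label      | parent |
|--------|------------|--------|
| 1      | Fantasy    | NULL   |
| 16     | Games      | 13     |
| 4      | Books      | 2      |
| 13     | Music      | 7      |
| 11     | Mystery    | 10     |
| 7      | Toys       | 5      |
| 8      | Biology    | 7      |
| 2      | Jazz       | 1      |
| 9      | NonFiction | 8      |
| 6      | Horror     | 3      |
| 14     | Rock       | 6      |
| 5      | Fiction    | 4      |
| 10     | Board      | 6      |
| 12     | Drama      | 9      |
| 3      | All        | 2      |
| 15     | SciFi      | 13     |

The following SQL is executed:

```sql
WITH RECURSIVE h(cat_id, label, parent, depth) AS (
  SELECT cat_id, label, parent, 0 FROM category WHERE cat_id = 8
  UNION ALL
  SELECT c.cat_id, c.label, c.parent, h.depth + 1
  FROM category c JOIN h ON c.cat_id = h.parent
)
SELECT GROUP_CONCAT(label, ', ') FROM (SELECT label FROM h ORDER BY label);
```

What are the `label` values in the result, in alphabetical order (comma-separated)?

Base: cat_id=8 (Biology), parent=7, depth 0.
Iteration 1: join on cat_id=7 -> Toys (id 7, parent=5, depth 1).
Iteration 2: join on cat_id=5 -> Fiction (id 5, parent=4, depth 2).
Iteration 3: join on cat_id=4 -> Books (id 4, parent=2, depth 3).
Iteration 4: join on cat_id=2 -> Jazz (id 2, parent=1, depth 4).
Iteration 5: join on cat_id=1 -> Fantasy (id 1, parent=NULL, depth 5).
Iteration 6: parent is NULL; no match; recursion stops.

Biology, Books, Fantasy, Fiction, Jazz, Toys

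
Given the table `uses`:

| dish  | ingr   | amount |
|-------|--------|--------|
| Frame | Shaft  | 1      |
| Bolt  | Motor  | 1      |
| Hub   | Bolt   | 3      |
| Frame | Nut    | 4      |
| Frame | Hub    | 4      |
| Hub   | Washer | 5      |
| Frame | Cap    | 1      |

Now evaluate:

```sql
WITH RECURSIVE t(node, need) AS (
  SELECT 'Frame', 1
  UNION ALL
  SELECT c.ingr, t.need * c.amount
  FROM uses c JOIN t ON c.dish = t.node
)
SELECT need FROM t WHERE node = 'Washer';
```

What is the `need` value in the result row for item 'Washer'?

20

Base: (Frame, need=1).
Iteration 1: components of {Frame} -> Cap = 1*1 = 1, Hub = 1*4 = 4, Nut = 1*4 = 4, Shaft = 1*1 = 1.
Iteration 2: components of {Cap,Hub,Nut,Shaft} -> Bolt = 4*3 = 12, Washer = 4*5 = 20.
Iteration 3: components of {Bolt,Washer} -> Motor = 12*1 = 12.
Iteration 4: no further components; recursion stops.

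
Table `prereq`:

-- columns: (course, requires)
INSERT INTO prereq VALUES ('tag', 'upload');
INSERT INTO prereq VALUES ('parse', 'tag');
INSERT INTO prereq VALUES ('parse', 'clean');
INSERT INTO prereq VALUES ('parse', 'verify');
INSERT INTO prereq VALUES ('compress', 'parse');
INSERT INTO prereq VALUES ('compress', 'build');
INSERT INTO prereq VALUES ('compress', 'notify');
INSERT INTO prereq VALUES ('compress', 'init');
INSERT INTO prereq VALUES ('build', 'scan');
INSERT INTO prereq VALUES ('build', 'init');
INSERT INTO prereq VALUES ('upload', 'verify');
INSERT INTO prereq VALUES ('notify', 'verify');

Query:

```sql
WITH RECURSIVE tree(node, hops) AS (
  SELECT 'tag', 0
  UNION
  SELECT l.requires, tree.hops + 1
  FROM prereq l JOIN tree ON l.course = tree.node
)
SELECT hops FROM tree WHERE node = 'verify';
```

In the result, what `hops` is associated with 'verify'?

Base: (tag, hops=0).
Iteration 1: edges from {tag} -> (upload, hops=1).
Iteration 2: edges from {upload} -> (verify, hops=2).
Iteration 3: no outgoing edges from {verify}; recursion stops.

2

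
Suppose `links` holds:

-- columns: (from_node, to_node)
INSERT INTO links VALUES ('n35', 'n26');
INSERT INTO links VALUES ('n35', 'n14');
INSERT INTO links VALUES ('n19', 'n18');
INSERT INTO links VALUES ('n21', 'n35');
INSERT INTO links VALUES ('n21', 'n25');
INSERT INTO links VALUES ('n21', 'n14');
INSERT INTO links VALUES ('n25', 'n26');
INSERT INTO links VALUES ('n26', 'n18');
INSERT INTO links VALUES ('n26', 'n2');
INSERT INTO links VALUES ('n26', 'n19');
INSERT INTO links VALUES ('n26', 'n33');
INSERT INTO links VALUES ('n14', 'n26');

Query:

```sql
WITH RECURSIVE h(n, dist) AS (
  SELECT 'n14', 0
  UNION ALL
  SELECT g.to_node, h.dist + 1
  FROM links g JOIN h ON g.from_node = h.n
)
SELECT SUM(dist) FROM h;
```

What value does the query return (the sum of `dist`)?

Base: (n14, dist=0).
Iteration 1: edges from {n14} -> (n26, dist=1).
Iteration 2: edges from {n26} -> (n18, dist=2), (n19, dist=2), (n2, dist=2), (n33, dist=2).
Iteration 3: edges from {n18,n19,n2,n33} -> (n18, dist=3).
Iteration 4: no outgoing edges from {n18}; recursion stops.
SUM(dist) = 0 + 1 + 2 + 2 + 2 + 2 + 3 = 12.

12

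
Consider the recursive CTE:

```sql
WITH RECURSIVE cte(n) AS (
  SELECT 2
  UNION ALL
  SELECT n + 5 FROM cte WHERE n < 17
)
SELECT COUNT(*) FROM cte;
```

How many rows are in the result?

4

Base: n=2.
Iteration 1: 2 < 17 holds -> n = 2 + 5 = 7.
Iteration 2: 7 < 17 holds -> n = 7 + 5 = 12.
Iteration 3: 12 < 17 holds -> n = 12 + 5 = 17.
Iteration 4: 17 < 17 fails; recursion stops.
Total rows emitted: 4.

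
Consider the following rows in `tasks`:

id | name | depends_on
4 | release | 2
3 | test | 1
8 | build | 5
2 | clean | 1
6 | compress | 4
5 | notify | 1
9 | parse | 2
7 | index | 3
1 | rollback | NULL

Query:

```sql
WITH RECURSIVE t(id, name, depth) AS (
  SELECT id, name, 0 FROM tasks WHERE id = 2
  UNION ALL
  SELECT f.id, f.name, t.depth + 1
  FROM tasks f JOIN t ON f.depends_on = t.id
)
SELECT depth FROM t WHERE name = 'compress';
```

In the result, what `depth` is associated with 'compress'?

2

Base: id=2 (clean) at depth 0.
Iteration 1: rows with depends_on in {2} -> release (id 4, depth 1), parse (id 9, depth 1).
Iteration 2: rows with depends_on in {4,9} -> compress (id 6, depth 2).
Iteration 3: no rows with depends_on in {6}; recursion stops.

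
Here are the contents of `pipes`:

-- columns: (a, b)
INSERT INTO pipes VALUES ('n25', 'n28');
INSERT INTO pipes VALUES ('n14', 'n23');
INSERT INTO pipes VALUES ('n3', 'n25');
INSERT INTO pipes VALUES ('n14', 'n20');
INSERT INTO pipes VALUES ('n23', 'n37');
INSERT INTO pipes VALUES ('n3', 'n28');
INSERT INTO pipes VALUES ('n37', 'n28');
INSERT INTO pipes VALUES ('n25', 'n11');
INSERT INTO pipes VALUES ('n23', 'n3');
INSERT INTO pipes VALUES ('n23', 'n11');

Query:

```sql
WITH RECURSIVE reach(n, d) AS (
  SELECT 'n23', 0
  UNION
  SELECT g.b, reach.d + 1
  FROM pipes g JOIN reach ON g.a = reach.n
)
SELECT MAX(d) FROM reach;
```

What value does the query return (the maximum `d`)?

Base: (n23, d=0).
Iteration 1: edges from {n23} -> (n11, d=1), (n3, d=1), (n37, d=1).
Iteration 2: edges from {n11,n3,n37} -> (n25, d=2), (n28, d=2). [UNION drops 1 duplicate row(s)]
Iteration 3: edges from {n25,n28} -> (n11, d=3), (n28, d=3).
Iteration 4: no outgoing edges from {n11,n28}; recursion stops.
d values: 0, 1, 1, 1, 2, 2, 3, 3; the maximum is 3.

3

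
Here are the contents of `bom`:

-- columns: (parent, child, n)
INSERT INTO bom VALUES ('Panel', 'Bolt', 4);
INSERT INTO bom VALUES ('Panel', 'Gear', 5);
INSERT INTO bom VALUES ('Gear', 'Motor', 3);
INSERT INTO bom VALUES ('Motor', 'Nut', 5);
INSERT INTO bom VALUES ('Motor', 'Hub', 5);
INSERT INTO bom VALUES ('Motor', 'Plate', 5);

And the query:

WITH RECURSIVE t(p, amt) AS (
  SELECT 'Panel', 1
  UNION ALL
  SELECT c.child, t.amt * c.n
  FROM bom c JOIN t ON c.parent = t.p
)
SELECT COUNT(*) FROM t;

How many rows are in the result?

7

Base: (Panel, amt=1).
Iteration 1: components of {Panel} -> Bolt = 1*4 = 4, Gear = 1*5 = 5.
Iteration 2: components of {Bolt,Gear} -> Motor = 5*3 = 15.
Iteration 3: components of {Motor} -> Hub = 15*5 = 75, Nut = 15*5 = 75, Plate = 15*5 = 75.
Iteration 4: no further components; recursion stops.
Total rows emitted: 7.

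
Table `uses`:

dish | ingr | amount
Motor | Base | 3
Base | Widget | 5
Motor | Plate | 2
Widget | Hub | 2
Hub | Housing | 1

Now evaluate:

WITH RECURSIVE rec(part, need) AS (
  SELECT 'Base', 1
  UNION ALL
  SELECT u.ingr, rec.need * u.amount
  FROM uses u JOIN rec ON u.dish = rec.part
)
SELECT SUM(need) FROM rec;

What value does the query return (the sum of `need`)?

Base: (Base, need=1).
Iteration 1: components of {Base} -> Widget = 1*5 = 5.
Iteration 2: components of {Widget} -> Hub = 5*2 = 10.
Iteration 3: components of {Hub} -> Housing = 10*1 = 10.
Iteration 4: no further components; recursion stops.
SUM(need) = 1 + 5 + 10 + 10 = 26.

26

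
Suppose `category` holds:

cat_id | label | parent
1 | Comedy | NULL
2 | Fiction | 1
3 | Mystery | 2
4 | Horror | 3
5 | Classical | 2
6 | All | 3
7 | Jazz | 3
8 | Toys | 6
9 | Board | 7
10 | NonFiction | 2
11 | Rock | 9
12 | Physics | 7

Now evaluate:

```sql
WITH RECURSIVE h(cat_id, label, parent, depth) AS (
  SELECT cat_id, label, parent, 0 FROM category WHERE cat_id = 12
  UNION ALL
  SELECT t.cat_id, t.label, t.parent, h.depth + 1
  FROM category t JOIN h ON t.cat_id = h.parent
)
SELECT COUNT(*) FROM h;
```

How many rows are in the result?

5

Base: cat_id=12 (Physics), parent=7, depth 0.
Iteration 1: join on cat_id=7 -> Jazz (id 7, parent=3, depth 1).
Iteration 2: join on cat_id=3 -> Mystery (id 3, parent=2, depth 2).
Iteration 3: join on cat_id=2 -> Fiction (id 2, parent=1, depth 3).
Iteration 4: join on cat_id=1 -> Comedy (id 1, parent=NULL, depth 4).
Iteration 5: parent is NULL; no match; recursion stops.
Total rows emitted: 5.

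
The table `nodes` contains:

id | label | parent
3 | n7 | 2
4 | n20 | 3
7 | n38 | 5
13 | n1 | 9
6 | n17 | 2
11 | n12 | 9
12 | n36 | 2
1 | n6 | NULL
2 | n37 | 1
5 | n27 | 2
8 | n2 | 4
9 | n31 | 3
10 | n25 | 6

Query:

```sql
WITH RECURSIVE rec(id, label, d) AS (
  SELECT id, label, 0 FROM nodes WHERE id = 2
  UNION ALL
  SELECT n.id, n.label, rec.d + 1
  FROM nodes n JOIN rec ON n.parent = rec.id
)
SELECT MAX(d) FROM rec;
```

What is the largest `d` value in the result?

Base: id=2 (n37) at d 0.
Iteration 1: rows with parent in {2} -> n7 (id 3, d 1), n27 (id 5, d 1), n17 (id 6, d 1), n36 (id 12, d 1).
Iteration 2: rows with parent in {3,5,6,12} -> n20 (id 4, d 2), n38 (id 7, d 2), n31 (id 9, d 2), n25 (id 10, d 2).
Iteration 3: rows with parent in {4,7,9,10} -> n2 (id 8, d 3), n12 (id 11, d 3), n1 (id 13, d 3).
Iteration 4: no rows with parent in {8,11,13}; recursion stops.
d values: 0, 1, 1, 1, 1, 2, 2, 2, 2, 3, 3, 3; the maximum is 3.

3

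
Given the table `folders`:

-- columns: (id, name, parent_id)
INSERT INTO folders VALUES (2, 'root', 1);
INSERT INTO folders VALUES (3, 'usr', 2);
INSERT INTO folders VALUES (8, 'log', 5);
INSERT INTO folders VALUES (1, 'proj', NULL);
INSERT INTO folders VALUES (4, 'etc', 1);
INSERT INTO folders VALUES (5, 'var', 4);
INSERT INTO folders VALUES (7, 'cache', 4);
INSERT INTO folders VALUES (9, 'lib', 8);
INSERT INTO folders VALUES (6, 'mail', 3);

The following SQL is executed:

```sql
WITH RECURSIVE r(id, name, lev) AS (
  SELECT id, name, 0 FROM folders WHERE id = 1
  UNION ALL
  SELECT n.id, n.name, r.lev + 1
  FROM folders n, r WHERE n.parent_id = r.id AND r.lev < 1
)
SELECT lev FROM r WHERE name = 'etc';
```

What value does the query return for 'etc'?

1

Base: id=1 (proj) at lev 0.
Iteration 1: rows with parent_id in {1} -> root (id 2, lev 1), etc (id 4, lev 1).
Iteration 2: lev < 1 fails for all current rows; recursion stops.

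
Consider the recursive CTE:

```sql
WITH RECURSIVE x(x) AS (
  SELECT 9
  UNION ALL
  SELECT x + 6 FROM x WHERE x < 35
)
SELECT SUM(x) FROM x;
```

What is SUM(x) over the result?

Base: x=9.
Iteration 1: 9 < 35 holds -> x = 9 + 6 = 15.
Iteration 2: 15 < 35 holds -> x = 15 + 6 = 21.
Iteration 3: 21 < 35 holds -> x = 21 + 6 = 27.
Iteration 4: 27 < 35 holds -> x = 27 + 6 = 33.
Iteration 5: 33 < 35 holds -> x = 33 + 6 = 39.
Iteration 6: 39 < 35 fails; recursion stops.
SUM(x) = 9 + 15 + 21 + 27 + 33 + 39 = 144.

144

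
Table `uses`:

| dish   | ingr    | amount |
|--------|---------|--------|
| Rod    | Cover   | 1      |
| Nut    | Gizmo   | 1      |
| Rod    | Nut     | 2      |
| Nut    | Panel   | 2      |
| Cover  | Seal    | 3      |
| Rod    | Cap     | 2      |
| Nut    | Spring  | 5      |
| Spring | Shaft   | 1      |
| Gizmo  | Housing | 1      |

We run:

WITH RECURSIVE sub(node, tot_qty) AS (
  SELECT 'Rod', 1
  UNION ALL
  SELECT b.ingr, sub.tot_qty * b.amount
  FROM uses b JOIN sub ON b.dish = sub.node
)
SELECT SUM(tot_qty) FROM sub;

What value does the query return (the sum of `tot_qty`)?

37

Base: (Rod, tot_qty=1).
Iteration 1: components of {Rod} -> Cap = 1*2 = 2, Cover = 1*1 = 1, Nut = 1*2 = 2.
Iteration 2: components of {Cap,Cover,Nut} -> Gizmo = 2*1 = 2, Panel = 2*2 = 4, Seal = 1*3 = 3, Spring = 2*5 = 10.
Iteration 3: components of {Gizmo,Panel,Seal,Spring} -> Housing = 2*1 = 2, Shaft = 10*1 = 10.
Iteration 4: no further components; recursion stops.
SUM(tot_qty) = 1 + 2 + 2 + 1 + 2 + 10 + 4 + 3 + 2 + 10 = 37.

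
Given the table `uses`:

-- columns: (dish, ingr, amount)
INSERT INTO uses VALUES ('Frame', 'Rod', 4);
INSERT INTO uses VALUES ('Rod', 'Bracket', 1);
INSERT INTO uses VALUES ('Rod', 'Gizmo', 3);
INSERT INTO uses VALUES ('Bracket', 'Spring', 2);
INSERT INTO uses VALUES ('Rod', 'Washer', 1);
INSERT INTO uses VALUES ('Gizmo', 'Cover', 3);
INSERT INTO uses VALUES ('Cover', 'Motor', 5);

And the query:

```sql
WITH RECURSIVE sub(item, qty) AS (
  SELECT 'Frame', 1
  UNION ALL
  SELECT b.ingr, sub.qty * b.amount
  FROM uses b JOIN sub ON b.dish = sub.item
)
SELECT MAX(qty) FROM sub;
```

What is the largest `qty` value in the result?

Base: (Frame, qty=1).
Iteration 1: components of {Frame} -> Rod = 1*4 = 4.
Iteration 2: components of {Rod} -> Bracket = 4*1 = 4, Gizmo = 4*3 = 12, Washer = 4*1 = 4.
Iteration 3: components of {Bracket,Gizmo,Washer} -> Cover = 12*3 = 36, Spring = 4*2 = 8.
Iteration 4: components of {Cover,Spring} -> Motor = 36*5 = 180.
Iteration 5: no further components; recursion stops.
qty values: 1, 4, 4, 12, 4, 8, 36, 180; the maximum is 180.

180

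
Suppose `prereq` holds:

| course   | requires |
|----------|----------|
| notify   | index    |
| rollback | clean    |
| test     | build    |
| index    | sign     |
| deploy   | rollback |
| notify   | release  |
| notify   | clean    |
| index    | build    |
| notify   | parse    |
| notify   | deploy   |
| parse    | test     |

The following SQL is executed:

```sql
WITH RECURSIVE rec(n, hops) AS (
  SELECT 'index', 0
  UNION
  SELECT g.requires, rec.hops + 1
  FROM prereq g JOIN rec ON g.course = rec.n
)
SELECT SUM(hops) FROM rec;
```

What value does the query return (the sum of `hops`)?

Base: (index, hops=0).
Iteration 1: edges from {index} -> (build, hops=1), (sign, hops=1).
Iteration 2: no outgoing edges from {build,sign}; recursion stops.
SUM(hops) = 0 + 1 + 1 = 2.

2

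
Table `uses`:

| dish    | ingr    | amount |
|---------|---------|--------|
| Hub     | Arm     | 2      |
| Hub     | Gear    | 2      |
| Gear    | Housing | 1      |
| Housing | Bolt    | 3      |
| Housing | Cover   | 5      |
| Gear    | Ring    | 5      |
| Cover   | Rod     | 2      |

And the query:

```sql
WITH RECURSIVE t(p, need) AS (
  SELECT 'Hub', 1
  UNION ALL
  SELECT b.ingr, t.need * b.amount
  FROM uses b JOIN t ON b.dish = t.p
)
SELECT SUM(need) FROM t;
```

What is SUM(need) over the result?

Base: (Hub, need=1).
Iteration 1: components of {Hub} -> Arm = 1*2 = 2, Gear = 1*2 = 2.
Iteration 2: components of {Arm,Gear} -> Housing = 2*1 = 2, Ring = 2*5 = 10.
Iteration 3: components of {Housing,Ring} -> Bolt = 2*3 = 6, Cover = 2*5 = 10.
Iteration 4: components of {Bolt,Cover} -> Rod = 10*2 = 20.
Iteration 5: no further components; recursion stops.
SUM(need) = 1 + 2 + 2 + 2 + 10 + 6 + 10 + 20 = 53.

53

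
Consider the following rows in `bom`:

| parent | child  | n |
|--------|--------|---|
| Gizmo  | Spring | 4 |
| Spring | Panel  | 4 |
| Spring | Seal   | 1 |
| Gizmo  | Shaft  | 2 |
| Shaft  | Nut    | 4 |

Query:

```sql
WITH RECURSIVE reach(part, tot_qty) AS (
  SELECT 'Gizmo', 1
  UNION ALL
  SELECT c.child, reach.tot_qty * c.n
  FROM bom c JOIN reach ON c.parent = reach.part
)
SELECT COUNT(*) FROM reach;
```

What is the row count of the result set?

Base: (Gizmo, tot_qty=1).
Iteration 1: components of {Gizmo} -> Shaft = 1*2 = 2, Spring = 1*4 = 4.
Iteration 2: components of {Shaft,Spring} -> Nut = 2*4 = 8, Panel = 4*4 = 16, Seal = 4*1 = 4.
Iteration 3: no further components; recursion stops.
Total rows emitted: 6.

6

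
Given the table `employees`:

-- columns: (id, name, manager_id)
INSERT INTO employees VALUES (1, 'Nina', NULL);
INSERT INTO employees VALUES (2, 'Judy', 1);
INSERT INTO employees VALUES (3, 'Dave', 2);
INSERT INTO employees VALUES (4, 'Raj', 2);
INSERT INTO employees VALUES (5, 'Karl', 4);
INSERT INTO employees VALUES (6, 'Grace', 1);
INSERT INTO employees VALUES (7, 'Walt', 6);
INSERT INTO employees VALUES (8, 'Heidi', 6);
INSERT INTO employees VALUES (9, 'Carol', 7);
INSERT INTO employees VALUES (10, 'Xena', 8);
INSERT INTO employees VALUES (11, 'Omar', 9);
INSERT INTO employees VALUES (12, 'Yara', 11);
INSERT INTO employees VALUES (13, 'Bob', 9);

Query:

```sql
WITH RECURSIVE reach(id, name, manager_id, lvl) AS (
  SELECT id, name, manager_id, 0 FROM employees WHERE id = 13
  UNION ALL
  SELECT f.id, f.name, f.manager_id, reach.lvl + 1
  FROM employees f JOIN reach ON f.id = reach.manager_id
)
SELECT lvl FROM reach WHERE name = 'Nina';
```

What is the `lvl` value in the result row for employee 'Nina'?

4

Base: id=13 (Bob), manager_id=9, lvl 0.
Iteration 1: join on id=9 -> Carol (id 9, manager_id=7, lvl 1).
Iteration 2: join on id=7 -> Walt (id 7, manager_id=6, lvl 2).
Iteration 3: join on id=6 -> Grace (id 6, manager_id=1, lvl 3).
Iteration 4: join on id=1 -> Nina (id 1, manager_id=NULL, lvl 4).
Iteration 5: manager_id is NULL; no match; recursion stops.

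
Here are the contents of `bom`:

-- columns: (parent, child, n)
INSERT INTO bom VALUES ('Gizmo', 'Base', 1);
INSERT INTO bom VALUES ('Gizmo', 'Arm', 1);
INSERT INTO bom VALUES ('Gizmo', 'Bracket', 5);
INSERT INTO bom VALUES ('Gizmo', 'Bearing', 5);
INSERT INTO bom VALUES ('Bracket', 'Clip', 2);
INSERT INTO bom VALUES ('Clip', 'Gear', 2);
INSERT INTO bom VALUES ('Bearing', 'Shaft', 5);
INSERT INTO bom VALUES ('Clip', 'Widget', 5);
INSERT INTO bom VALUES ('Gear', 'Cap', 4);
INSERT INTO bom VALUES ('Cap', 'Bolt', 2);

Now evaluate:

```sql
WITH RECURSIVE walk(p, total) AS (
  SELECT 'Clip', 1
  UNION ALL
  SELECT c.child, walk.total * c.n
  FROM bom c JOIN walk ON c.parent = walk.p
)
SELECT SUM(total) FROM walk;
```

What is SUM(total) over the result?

Base: (Clip, total=1).
Iteration 1: components of {Clip} -> Gear = 1*2 = 2, Widget = 1*5 = 5.
Iteration 2: components of {Gear,Widget} -> Cap = 2*4 = 8.
Iteration 3: components of {Cap} -> Bolt = 8*2 = 16.
Iteration 4: no further components; recursion stops.
SUM(total) = 1 + 2 + 5 + 8 + 16 = 32.

32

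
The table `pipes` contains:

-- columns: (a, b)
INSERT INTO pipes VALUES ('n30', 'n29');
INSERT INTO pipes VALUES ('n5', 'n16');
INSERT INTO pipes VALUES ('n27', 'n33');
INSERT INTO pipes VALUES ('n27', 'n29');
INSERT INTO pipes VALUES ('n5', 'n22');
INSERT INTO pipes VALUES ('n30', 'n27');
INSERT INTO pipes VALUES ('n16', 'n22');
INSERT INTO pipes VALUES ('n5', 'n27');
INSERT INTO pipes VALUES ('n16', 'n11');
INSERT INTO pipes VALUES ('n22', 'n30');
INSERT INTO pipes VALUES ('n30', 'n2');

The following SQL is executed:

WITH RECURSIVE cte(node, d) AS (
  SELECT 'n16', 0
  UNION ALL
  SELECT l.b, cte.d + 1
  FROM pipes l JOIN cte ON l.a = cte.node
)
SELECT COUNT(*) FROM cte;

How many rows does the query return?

9

Base: (n16, d=0).
Iteration 1: edges from {n16} -> (n11, d=1), (n22, d=1).
Iteration 2: edges from {n11,n22} -> (n30, d=2).
Iteration 3: edges from {n30} -> (n2, d=3), (n27, d=3), (n29, d=3).
Iteration 4: edges from {n2,n27,n29} -> (n29, d=4), (n33, d=4).
Iteration 5: no outgoing edges from {n29,n33}; recursion stops.
Total rows emitted: 9.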